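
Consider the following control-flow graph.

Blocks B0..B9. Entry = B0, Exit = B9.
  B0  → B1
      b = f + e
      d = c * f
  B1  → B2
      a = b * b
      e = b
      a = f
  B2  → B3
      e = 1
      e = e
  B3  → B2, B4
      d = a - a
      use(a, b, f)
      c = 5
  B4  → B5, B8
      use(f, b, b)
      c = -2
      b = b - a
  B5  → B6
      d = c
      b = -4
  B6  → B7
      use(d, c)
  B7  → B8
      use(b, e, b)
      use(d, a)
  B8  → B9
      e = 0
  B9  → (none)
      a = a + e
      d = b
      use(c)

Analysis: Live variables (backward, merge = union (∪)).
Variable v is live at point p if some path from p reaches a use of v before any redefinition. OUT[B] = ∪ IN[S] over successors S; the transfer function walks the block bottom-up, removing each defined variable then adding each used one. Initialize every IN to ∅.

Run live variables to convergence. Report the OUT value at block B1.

Answer: {a, b, f}

Working:
Fixpoint table:
  B0: | IN={c, e, f} | OUT={b, f}
  B1: | IN={b, f} | OUT={a, b, f}
  B2: | IN={a, b, f} | OUT={a, b, e, f}
  B3: | IN={a, b, e, f} | OUT={a, b, e, f}
  B4: | IN={a, b, e, f} | OUT={a, b, c, e}
  B5: | IN={a, c, e} | OUT={a, b, c, d, e}
  B6: | IN={a, b, c, d, e} | OUT={a, b, c, d, e}
  B7: | IN={a, b, c, d, e} | OUT={a, b, c}
  B8: | IN={a, b, c} | OUT={a, b, c, e}
  B9: | IN={a, b, c, e} | OUT={}

Merge at B1: OUT[B1] = IN[B2] = {a, b, f}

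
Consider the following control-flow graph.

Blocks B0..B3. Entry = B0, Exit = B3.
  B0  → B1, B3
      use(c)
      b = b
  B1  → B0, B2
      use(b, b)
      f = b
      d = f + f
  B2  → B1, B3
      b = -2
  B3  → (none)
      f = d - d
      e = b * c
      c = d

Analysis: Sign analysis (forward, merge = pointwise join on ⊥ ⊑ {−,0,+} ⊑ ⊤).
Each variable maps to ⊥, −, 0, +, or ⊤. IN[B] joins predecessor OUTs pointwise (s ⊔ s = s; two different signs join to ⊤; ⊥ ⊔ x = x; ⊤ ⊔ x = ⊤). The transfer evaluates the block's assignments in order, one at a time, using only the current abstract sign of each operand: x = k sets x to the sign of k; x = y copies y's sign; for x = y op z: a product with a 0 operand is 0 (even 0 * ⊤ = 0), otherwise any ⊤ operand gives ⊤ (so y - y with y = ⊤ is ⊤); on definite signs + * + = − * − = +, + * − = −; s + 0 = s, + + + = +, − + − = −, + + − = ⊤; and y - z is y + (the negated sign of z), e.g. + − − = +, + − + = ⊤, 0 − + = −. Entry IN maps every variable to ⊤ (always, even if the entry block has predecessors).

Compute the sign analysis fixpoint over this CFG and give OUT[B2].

Answer: {a: ⊤, b: -, c: ⊤, d: ⊤, e: ⊤, f: ⊤}

Trace:
Per-block solution:
  B0:   IN=(all ⊤)   OUT=(all ⊤)
  B1:   IN=(all ⊤)   OUT=(all ⊤)
  B2:   IN=(all ⊤)   OUT={b:-; rest ⊤}
  B3:   IN=(all ⊤)   OUT=(all ⊤)

Merge at B2: IN[B2] = OUT[B1] = {a: ⊤, b: ⊤, c: ⊤, d: ⊤, e: ⊤, f: ⊤}
Applying B2's transfer function to that IN value gives OUT[B2] (row B2 above).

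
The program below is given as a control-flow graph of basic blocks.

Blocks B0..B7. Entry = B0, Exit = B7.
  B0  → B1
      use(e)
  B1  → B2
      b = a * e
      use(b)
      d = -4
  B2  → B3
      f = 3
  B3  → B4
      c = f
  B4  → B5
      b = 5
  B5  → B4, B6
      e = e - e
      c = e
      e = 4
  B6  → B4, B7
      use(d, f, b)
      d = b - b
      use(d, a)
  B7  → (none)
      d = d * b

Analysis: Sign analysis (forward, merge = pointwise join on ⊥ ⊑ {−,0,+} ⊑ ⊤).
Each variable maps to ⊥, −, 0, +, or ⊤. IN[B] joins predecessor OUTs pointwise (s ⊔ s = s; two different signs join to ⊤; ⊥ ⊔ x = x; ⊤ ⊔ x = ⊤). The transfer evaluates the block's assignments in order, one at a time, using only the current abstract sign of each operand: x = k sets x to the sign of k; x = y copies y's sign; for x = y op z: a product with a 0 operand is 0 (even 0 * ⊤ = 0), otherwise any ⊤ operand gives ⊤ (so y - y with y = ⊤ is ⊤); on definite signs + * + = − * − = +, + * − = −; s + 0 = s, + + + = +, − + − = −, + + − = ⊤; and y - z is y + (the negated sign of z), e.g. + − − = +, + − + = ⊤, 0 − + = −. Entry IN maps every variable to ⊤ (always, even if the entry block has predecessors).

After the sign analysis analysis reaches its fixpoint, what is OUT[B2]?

Per-block solution:
  B0:  IN=(all ⊤)  OUT=(all ⊤)
  B1:  IN=(all ⊤)  OUT={d:-; rest ⊤}
  B2:  IN={d:-; rest ⊤}  OUT={d:-, f:+; rest ⊤}
  B3:  IN={d:-, f:+; rest ⊤}  OUT={c:+, d:-, f:+; rest ⊤}
  B4:  IN={f:+; rest ⊤}  OUT={b:+, f:+; rest ⊤}
  B5:  IN={b:+, f:+; rest ⊤}  OUT={b:+, e:+, f:+; rest ⊤}
  B6:  IN={b:+, e:+, f:+; rest ⊤}  OUT={b:+, e:+, f:+; rest ⊤}
  B7:  IN={b:+, e:+, f:+; rest ⊤}  OUT={b:+, e:+, f:+; rest ⊤}

Merge at B2: IN[B2] = OUT[B1] = {a: ⊤, b: ⊤, c: ⊤, d: -, e: ⊤, f: ⊤}
Applying B2's transfer function to that IN value gives OUT[B2] (row B2 above).

Answer: {a: ⊤, b: ⊤, c: ⊤, d: -, e: ⊤, f: +}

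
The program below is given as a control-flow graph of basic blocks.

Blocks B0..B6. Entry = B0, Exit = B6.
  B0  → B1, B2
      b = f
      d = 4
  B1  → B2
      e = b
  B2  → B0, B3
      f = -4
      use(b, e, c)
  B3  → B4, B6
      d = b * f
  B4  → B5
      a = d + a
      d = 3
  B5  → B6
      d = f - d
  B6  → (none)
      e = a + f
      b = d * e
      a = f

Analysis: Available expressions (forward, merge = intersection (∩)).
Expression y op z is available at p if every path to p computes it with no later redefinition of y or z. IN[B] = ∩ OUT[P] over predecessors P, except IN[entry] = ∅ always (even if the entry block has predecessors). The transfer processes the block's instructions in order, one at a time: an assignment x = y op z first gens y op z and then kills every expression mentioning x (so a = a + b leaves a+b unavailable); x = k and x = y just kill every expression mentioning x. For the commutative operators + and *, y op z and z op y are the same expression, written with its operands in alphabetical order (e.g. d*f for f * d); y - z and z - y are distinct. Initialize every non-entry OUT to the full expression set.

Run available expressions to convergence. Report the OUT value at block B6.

Converged values:
  B0:   IN={}   OUT={}
  B1:   IN={}   OUT={}
  B2:   IN={}   OUT={}
  B3:   IN={}   OUT={b*f}
  B4:   IN={b*f}   OUT={b*f}
  B5:   IN={b*f}   OUT={b*f}
  B6:   IN={b*f}   OUT={d*e}

Merge at B6: IN[B6] = OUT[B3] ∩ OUT[B5] = {b*f}
Applying B6's transfer function to that IN value gives OUT[B6] (row B6 above).

Answer: {d*e}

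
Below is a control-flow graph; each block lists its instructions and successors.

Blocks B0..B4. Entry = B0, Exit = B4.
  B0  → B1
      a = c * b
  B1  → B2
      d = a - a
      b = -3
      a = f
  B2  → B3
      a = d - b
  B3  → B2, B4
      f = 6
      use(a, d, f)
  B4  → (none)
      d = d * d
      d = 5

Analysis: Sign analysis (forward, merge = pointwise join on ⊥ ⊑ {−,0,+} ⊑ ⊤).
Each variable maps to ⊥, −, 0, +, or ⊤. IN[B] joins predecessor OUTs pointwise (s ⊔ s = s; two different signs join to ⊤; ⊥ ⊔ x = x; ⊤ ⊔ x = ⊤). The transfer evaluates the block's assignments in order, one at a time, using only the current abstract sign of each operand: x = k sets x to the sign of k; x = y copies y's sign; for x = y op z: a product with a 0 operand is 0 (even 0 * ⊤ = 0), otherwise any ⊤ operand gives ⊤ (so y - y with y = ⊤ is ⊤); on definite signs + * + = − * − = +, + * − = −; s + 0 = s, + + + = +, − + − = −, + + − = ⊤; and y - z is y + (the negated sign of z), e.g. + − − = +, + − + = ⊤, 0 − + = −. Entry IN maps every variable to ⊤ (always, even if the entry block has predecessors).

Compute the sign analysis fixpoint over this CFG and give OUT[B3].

Fixpoint table:
  B0: | IN=(all ⊤) | OUT=(all ⊤)
  B1: | IN=(all ⊤) | OUT={b:-; rest ⊤}
  B2: | IN={b:-; rest ⊤} | OUT={b:-; rest ⊤}
  B3: | IN={b:-; rest ⊤} | OUT={b:-, f:+; rest ⊤}
  B4: | IN={b:-, f:+; rest ⊤} | OUT={b:-, d:+, f:+; rest ⊤}

Merge at B3: IN[B3] = OUT[B2] = {a: ⊤, b: -, c: ⊤, d: ⊤, e: ⊤, f: ⊤}
Applying B3's transfer function to that IN value gives OUT[B3] (row B3 above).

Answer: {a: ⊤, b: -, c: ⊤, d: ⊤, e: ⊤, f: +}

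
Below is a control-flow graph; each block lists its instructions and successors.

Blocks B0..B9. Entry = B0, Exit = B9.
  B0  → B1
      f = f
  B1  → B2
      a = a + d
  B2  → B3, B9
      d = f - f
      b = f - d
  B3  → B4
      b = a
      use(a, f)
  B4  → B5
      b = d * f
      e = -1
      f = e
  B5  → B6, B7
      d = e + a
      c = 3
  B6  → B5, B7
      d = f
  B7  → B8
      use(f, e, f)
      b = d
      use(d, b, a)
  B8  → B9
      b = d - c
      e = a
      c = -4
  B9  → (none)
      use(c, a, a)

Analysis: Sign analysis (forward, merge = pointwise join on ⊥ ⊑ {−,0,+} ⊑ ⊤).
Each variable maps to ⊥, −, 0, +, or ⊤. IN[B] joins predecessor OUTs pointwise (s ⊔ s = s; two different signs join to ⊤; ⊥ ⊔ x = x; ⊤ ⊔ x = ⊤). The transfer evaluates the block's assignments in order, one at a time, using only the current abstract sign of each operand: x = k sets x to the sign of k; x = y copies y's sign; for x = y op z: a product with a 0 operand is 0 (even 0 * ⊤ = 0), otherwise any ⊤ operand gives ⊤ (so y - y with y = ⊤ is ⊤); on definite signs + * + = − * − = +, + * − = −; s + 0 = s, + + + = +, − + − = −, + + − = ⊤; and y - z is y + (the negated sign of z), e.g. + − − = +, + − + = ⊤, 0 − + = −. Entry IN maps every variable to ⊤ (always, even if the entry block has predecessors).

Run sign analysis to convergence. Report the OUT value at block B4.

Per-block solution:
  B0:  IN=(all ⊤)  OUT=(all ⊤)
  B1:  IN=(all ⊤)  OUT=(all ⊤)
  B2:  IN=(all ⊤)  OUT=(all ⊤)
  B3:  IN=(all ⊤)  OUT=(all ⊤)
  B4:  IN=(all ⊤)  OUT={e:-, f:-; rest ⊤}
  B5:  IN={e:-, f:-; rest ⊤}  OUT={c:+, e:-, f:-; rest ⊤}
  B6:  IN={c:+, e:-, f:-; rest ⊤}  OUT={c:+, d:-, e:-, f:-; rest ⊤}
  B7:  IN={c:+, e:-, f:-; rest ⊤}  OUT={c:+, e:-, f:-; rest ⊤}
  B8:  IN={c:+, e:-, f:-; rest ⊤}  OUT={c:-, f:-; rest ⊤}
  B9:  IN=(all ⊤)  OUT=(all ⊤)

Merge at B4: IN[B4] = OUT[B3] = {a: ⊤, b: ⊤, c: ⊤, d: ⊤, e: ⊤, f: ⊤}
Applying B4's transfer function to that IN value gives OUT[B4] (row B4 above).

Answer: {a: ⊤, b: ⊤, c: ⊤, d: ⊤, e: -, f: -}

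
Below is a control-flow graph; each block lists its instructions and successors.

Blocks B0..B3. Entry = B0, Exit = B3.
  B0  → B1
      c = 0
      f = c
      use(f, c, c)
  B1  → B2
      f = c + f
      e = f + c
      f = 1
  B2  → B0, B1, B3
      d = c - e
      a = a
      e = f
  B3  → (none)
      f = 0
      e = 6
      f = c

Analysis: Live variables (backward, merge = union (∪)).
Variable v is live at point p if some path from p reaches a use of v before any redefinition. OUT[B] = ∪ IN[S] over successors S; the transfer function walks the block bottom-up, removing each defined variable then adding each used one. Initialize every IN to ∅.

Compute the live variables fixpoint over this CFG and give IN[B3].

Converged values:
  B0:  IN={a}  OUT={a, c, f}
  B1:  IN={a, c, f}  OUT={a, c, e, f}
  B2:  IN={a, c, e, f}  OUT={a, c, f}
  B3:  IN={c}  OUT={}

B3 is the boundary node: OUT[B3] = {}
Applying B3's transfer function to that OUT value gives IN[B3] (row B3 above).

Answer: {c}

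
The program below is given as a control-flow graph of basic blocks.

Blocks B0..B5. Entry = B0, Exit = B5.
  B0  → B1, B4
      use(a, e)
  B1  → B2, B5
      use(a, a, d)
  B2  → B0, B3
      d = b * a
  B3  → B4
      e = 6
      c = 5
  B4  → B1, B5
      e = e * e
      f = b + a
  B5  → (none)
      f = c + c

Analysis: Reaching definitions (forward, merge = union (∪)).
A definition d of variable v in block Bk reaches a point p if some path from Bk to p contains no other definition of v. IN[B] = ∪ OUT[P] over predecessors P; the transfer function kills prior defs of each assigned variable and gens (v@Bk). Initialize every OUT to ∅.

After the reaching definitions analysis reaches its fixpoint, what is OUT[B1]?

Converged values:
  B0:  IN={c@B3, d@B2, e@B4, f@B4}  OUT={c@B3, d@B2, e@B4, f@B4}
  B1:  IN={c@B3, d@B2, e@B4, f@B4}  OUT={c@B3, d@B2, e@B4, f@B4}
  B2:  IN={c@B3, d@B2, e@B4, f@B4}  OUT={c@B3, d@B2, e@B4, f@B4}
  B3:  IN={c@B3, d@B2, e@B4, f@B4}  OUT={c@B3, d@B2, e@B3, f@B4}
  B4:  IN={c@B3, d@B2, e@B3, e@B4, f@B4}  OUT={c@B3, d@B2, e@B4, f@B4}
  B5:  IN={c@B3, d@B2, e@B4, f@B4}  OUT={c@B3, d@B2, e@B4, f@B5}

Merge at B1: IN[B1] = OUT[B0] ⊔ OUT[B4] = {c@B3, d@B2, e@B4, f@B4}
Applying B1's transfer function to that IN value gives OUT[B1] (row B1 above).

Answer: {c@B3, d@B2, e@B4, f@B4}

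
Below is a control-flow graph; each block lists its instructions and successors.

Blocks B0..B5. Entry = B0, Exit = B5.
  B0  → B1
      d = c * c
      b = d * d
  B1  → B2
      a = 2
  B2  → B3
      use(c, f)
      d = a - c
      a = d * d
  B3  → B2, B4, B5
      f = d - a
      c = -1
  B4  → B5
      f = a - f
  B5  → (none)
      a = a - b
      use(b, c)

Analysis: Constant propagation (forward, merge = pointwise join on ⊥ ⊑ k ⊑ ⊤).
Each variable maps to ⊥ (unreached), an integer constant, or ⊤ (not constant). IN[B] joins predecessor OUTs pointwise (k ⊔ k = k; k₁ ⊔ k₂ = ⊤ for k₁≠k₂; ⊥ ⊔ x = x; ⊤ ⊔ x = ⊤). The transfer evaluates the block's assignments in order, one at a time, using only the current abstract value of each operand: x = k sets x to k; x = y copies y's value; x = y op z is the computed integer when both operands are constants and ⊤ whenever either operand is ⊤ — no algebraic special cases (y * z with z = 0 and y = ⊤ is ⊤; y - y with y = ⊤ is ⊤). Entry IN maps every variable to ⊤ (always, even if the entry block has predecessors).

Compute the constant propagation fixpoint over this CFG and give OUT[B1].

Converged values:
  B0:  IN=(all ⊤)  OUT=(all ⊤)
  B1:  IN=(all ⊤)  OUT={a:2; rest ⊤}
  B2:  IN=(all ⊤)  OUT=(all ⊤)
  B3:  IN=(all ⊤)  OUT={c:-1; rest ⊤}
  B4:  IN={c:-1; rest ⊤}  OUT={c:-1; rest ⊤}
  B5:  IN={c:-1; rest ⊤}  OUT={c:-1; rest ⊤}

Merge at B1: IN[B1] = OUT[B0] = {a: ⊤, b: ⊤, c: ⊤, d: ⊤, e: ⊤, f: ⊤}
Applying B1's transfer function to that IN value gives OUT[B1] (row B1 above).

Answer: {a: 2, b: ⊤, c: ⊤, d: ⊤, e: ⊤, f: ⊤}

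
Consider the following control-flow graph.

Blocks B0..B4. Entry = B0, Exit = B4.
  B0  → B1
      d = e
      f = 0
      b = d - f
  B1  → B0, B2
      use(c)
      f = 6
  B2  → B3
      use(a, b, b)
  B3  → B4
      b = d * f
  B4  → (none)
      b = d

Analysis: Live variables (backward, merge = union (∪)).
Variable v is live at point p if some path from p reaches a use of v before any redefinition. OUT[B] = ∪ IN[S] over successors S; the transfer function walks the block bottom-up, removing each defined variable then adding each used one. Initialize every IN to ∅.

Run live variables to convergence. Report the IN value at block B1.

Fixpoint table:
  B0:   IN={a, c, e}   OUT={a, b, c, d, e}
  B1:   IN={a, b, c, d, e}   OUT={a, b, c, d, e, f}
  B2:   IN={a, b, d, f}   OUT={d, f}
  B3:   IN={d, f}   OUT={d}
  B4:   IN={d}   OUT={}

Merge at B1: OUT[B1] = IN[B0] ⊔ IN[B2] = {a, b, c, d, e, f}
Applying B1's transfer function to that OUT value gives IN[B1] (row B1 above).

Answer: {a, b, c, d, e}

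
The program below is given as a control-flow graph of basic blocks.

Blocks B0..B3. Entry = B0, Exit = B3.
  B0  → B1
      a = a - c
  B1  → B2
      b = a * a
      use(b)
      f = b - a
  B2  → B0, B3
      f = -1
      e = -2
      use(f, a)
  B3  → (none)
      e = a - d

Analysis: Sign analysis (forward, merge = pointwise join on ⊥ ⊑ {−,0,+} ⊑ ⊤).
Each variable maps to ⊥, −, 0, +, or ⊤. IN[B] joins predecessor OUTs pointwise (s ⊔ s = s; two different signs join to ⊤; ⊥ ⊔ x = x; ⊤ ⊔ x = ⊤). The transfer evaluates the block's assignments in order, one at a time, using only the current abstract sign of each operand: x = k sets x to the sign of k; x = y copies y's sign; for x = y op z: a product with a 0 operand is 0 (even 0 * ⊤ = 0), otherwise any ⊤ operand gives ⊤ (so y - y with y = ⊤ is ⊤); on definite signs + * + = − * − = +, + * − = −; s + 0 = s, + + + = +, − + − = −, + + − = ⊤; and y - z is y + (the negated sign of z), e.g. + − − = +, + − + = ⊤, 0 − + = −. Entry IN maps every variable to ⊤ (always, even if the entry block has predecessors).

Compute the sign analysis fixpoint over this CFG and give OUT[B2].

Answer: {a: ⊤, b: ⊤, c: ⊤, d: ⊤, e: -, f: -}

Trace:
Converged values:
  B0: | IN=(all ⊤) | OUT=(all ⊤)
  B1: | IN=(all ⊤) | OUT=(all ⊤)
  B2: | IN=(all ⊤) | OUT={e:-, f:-; rest ⊤}
  B3: | IN={e:-, f:-; rest ⊤} | OUT={f:-; rest ⊤}

Merge at B2: IN[B2] = OUT[B1] = {a: ⊤, b: ⊤, c: ⊤, d: ⊤, e: ⊤, f: ⊤}
Applying B2's transfer function to that IN value gives OUT[B2] (row B2 above).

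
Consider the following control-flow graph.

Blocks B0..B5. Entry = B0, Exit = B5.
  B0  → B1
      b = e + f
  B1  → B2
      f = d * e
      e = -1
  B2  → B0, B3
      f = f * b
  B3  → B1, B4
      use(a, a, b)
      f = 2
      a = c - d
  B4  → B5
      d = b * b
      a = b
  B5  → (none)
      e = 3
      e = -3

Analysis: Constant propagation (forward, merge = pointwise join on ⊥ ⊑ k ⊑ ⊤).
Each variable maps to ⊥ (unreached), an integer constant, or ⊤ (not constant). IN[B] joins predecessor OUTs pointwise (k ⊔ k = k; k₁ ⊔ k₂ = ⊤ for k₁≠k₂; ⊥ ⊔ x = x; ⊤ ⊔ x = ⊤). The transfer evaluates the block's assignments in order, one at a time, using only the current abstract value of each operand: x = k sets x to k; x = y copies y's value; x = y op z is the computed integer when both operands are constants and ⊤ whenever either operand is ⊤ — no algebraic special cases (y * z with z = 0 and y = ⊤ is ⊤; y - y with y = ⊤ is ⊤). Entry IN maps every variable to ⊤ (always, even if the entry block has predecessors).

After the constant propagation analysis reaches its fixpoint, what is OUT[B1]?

Per-block solution:
  B0:   IN=(all ⊤)   OUT=(all ⊤)
  B1:   IN=(all ⊤)   OUT={e:-1; rest ⊤}
  B2:   IN={e:-1; rest ⊤}   OUT={e:-1; rest ⊤}
  B3:   IN={e:-1; rest ⊤}   OUT={e:-1, f:2; rest ⊤}
  B4:   IN={e:-1, f:2; rest ⊤}   OUT={e:-1, f:2; rest ⊤}
  B5:   IN={e:-1, f:2; rest ⊤}   OUT={e:-3, f:2; rest ⊤}

Merge at B1: IN[B1] = OUT[B0] ⊔ OUT[B3] = {a: ⊤, b: ⊤, c: ⊤, d: ⊤, e: ⊤, f: ⊤}
Applying B1's transfer function to that IN value gives OUT[B1] (row B1 above).

Answer: {a: ⊤, b: ⊤, c: ⊤, d: ⊤, e: -1, f: ⊤}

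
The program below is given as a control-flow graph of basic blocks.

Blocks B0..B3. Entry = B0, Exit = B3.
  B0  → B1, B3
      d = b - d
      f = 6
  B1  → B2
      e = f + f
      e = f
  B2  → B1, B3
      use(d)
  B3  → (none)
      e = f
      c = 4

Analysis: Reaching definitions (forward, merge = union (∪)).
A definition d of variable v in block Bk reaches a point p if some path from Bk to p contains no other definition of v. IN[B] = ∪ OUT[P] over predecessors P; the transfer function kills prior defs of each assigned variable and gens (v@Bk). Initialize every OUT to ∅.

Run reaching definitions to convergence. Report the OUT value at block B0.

Per-block solution:
  B0: | IN={} | OUT={d@B0, f@B0}
  B1: | IN={d@B0, e@B1, f@B0} | OUT={d@B0, e@B1, f@B0}
  B2: | IN={d@B0, e@B1, f@B0} | OUT={d@B0, e@B1, f@B0}
  B3: | IN={d@B0, e@B1, f@B0} | OUT={c@B3, d@B0, e@B3, f@B0}

B0 is the boundary node: IN[B0] = {}
Applying B0's transfer function to that IN value gives OUT[B0] (row B0 above).

Answer: {d@B0, f@B0}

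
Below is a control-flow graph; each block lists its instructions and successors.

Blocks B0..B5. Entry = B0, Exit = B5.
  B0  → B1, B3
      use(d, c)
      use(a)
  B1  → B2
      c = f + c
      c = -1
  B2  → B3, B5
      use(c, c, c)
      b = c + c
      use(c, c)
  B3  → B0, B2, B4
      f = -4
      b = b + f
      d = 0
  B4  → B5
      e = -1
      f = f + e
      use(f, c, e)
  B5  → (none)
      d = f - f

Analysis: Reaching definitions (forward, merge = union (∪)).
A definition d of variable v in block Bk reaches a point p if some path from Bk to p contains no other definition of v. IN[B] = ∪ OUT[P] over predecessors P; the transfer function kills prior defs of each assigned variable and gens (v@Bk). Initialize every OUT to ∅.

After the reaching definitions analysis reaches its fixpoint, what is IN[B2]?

Per-block solution:
  B0:  IN={b@B3, c@B1, d@B3, f@B3}  OUT={b@B3, c@B1, d@B3, f@B3}
  B1:  IN={b@B3, c@B1, d@B3, f@B3}  OUT={b@B3, c@B1, d@B3, f@B3}
  B2:  IN={b@B3, c@B1, d@B3, f@B3}  OUT={b@B2, c@B1, d@B3, f@B3}
  B3:  IN={b@B2, b@B3, c@B1, d@B3, f@B3}  OUT={b@B3, c@B1, d@B3, f@B3}
  B4:  IN={b@B3, c@B1, d@B3, f@B3}  OUT={b@B3, c@B1, d@B3, e@B4, f@B4}
  B5:  IN={b@B2, b@B3, c@B1, d@B3, e@B4, f@B3, f@B4}  OUT={b@B2, b@B3, c@B1, d@B5, e@B4, f@B3, f@B4}

Merge at B2: IN[B2] = OUT[B1] ⊔ OUT[B3] = {b@B3, c@B1, d@B3, f@B3}

Answer: {b@B3, c@B1, d@B3, f@B3}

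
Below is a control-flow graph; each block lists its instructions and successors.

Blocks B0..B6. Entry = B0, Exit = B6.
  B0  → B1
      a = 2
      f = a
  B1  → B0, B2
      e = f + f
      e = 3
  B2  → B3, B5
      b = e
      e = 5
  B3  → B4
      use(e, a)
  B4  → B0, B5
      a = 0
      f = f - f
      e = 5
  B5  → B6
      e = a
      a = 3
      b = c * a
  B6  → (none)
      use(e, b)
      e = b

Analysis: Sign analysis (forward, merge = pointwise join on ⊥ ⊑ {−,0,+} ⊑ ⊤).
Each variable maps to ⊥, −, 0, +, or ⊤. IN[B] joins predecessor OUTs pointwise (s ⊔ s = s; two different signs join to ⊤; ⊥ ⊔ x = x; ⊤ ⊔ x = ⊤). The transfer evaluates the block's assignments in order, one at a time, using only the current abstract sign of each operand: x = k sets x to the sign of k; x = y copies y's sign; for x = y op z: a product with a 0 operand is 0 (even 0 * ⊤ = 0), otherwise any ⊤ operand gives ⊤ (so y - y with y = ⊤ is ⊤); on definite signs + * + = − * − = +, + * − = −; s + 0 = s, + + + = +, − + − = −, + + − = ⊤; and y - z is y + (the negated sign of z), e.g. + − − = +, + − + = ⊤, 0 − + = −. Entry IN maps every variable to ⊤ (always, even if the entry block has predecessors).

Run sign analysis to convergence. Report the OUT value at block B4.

Fixpoint table:
  B0: | IN=(all ⊤) | OUT={a:+, f:+; rest ⊤}
  B1: | IN={a:+, f:+; rest ⊤} | OUT={a:+, e:+, f:+; rest ⊤}
  B2: | IN={a:+, e:+, f:+; rest ⊤} | OUT={a:+, b:+, e:+, f:+; rest ⊤}
  B3: | IN={a:+, b:+, e:+, f:+; rest ⊤} | OUT={a:+, b:+, e:+, f:+; rest ⊤}
  B4: | IN={a:+, b:+, e:+, f:+; rest ⊤} | OUT={a:0, b:+, e:+; rest ⊤}
  B5: | IN={b:+, e:+; rest ⊤} | OUT={a:+; rest ⊤}
  B6: | IN={a:+; rest ⊤} | OUT={a:+; rest ⊤}

Merge at B4: IN[B4] = OUT[B3] = {a: +, b: +, c: ⊤, d: ⊤, e: +, f: +}
Applying B4's transfer function to that IN value gives OUT[B4] (row B4 above).

Answer: {a: 0, b: +, c: ⊤, d: ⊤, e: +, f: ⊤}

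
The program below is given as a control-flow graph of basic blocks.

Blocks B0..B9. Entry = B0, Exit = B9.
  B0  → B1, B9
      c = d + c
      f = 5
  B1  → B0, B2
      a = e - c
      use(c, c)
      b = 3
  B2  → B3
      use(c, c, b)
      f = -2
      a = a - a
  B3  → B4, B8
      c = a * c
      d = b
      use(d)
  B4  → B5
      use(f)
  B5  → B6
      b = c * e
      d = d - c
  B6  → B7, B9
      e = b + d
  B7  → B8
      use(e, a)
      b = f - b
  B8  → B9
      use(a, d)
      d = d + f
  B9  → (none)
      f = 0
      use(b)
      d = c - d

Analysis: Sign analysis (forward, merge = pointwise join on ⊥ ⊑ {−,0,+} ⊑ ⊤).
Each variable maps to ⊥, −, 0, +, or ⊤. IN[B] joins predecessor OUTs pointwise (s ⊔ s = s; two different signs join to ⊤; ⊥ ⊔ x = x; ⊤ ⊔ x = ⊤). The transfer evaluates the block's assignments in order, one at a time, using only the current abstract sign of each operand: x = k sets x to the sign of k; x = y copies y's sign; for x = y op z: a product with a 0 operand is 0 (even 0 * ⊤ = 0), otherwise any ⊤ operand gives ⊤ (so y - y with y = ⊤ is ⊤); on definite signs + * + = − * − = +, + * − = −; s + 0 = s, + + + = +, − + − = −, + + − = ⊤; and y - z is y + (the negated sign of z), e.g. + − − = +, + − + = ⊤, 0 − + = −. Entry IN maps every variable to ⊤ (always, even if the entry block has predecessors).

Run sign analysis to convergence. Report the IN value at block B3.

Converged values:
  B0:  IN=(all ⊤)  OUT={f:+; rest ⊤}
  B1:  IN={f:+; rest ⊤}  OUT={b:+, f:+; rest ⊤}
  B2:  IN={b:+, f:+; rest ⊤}  OUT={b:+, f:-; rest ⊤}
  B3:  IN={b:+, f:-; rest ⊤}  OUT={b:+, d:+, f:-; rest ⊤}
  B4:  IN={b:+, d:+, f:-; rest ⊤}  OUT={b:+, d:+, f:-; rest ⊤}
  B5:  IN={b:+, d:+, f:-; rest ⊤}  OUT={f:-; rest ⊤}
  B6:  IN={f:-; rest ⊤}  OUT={f:-; rest ⊤}
  B7:  IN={f:-; rest ⊤}  OUT={f:-; rest ⊤}
  B8:  IN={f:-; rest ⊤}  OUT={f:-; rest ⊤}
  B9:  IN=(all ⊤)  OUT={f:0; rest ⊤}

Merge at B3: IN[B3] = OUT[B2] = {a: ⊤, b: +, c: ⊤, d: ⊤, e: ⊤, f: -}

Answer: {a: ⊤, b: +, c: ⊤, d: ⊤, e: ⊤, f: -}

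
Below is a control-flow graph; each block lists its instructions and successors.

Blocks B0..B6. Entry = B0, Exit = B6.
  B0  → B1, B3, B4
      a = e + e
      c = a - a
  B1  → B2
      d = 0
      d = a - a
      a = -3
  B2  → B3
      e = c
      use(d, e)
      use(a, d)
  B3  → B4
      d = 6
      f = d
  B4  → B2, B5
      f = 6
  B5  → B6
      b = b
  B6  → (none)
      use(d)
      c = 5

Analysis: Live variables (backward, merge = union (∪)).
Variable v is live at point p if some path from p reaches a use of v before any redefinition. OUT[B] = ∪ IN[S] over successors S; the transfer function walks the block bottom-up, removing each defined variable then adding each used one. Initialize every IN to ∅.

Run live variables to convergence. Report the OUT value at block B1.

Answer: {a, b, c, d}

Trace:
Converged values:
  B0:  IN={b, d, e}  OUT={a, b, c, d}
  B1:  IN={a, b, c}  OUT={a, b, c, d}
  B2:  IN={a, b, c, d}  OUT={a, b, c}
  B3:  IN={a, b, c}  OUT={a, b, c, d}
  B4:  IN={a, b, c, d}  OUT={a, b, c, d}
  B5:  IN={b, d}  OUT={d}
  B6:  IN={d}  OUT={}

Merge at B1: OUT[B1] = IN[B2] = {a, b, c, d}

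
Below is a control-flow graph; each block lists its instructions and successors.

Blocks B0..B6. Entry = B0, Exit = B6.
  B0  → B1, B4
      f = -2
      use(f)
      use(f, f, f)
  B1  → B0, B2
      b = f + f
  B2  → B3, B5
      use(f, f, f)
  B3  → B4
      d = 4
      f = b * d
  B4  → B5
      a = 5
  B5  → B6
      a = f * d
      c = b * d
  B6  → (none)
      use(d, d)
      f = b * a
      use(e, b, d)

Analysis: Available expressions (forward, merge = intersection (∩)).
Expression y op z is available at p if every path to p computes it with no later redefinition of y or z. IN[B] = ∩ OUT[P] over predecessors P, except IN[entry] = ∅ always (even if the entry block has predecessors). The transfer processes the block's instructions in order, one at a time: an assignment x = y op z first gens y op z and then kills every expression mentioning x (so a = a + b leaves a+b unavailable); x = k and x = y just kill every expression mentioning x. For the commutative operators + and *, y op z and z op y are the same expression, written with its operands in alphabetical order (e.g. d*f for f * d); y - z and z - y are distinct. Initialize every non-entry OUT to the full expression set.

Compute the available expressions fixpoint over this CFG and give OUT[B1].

Answer: {f+f}

Derivation:
Fixpoint table:
  B0:  IN={}  OUT={}
  B1:  IN={}  OUT={f+f}
  B2:  IN={f+f}  OUT={f+f}
  B3:  IN={f+f}  OUT={b*d}
  B4:  IN={}  OUT={}
  B5:  IN={}  OUT={b*d, d*f}
  B6:  IN={b*d, d*f}  OUT={a*b, b*d}

Merge at B1: IN[B1] = OUT[B0] = {}
Applying B1's transfer function to that IN value gives OUT[B1] (row B1 above).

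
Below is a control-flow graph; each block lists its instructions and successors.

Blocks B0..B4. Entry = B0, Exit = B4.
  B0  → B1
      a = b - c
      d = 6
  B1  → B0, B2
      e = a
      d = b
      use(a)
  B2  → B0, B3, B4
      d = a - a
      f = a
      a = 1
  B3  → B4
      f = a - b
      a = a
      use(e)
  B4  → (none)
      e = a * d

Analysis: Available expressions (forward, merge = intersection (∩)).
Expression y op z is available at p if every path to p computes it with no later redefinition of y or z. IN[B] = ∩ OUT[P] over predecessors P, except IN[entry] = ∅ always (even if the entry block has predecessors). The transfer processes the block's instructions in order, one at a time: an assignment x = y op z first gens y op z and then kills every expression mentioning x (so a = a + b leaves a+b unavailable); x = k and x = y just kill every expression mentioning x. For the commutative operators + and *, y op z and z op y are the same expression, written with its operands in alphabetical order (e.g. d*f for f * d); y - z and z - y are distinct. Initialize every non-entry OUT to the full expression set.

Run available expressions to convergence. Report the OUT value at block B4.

Per-block solution:
  B0: | IN={} | OUT={b-c}
  B1: | IN={b-c} | OUT={b-c}
  B2: | IN={b-c} | OUT={b-c}
  B3: | IN={b-c} | OUT={b-c}
  B4: | IN={b-c} | OUT={a*d, b-c}

Merge at B4: IN[B4] = OUT[B2] ∩ OUT[B3] = {b-c}
Applying B4's transfer function to that IN value gives OUT[B4] (row B4 above).

Answer: {a*d, b-c}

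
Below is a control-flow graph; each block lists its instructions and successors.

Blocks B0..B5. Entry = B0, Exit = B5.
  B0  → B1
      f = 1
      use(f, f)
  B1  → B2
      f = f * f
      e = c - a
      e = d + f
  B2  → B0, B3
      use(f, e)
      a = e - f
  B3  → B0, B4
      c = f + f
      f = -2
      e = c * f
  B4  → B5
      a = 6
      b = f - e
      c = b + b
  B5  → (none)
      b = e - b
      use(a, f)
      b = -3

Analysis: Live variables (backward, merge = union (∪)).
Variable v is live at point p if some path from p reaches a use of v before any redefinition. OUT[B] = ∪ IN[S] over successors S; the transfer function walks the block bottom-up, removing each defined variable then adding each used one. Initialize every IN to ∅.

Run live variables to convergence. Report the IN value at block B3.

Answer: {a, d, f}

Derivation:
Converged values:
  B0: | IN={a, c, d} | OUT={a, c, d, f}
  B1: | IN={a, c, d, f} | OUT={c, d, e, f}
  B2: | IN={c, d, e, f} | OUT={a, c, d, f}
  B3: | IN={a, d, f} | OUT={a, c, d, e, f}
  B4: | IN={e, f} | OUT={a, b, e, f}
  B5: | IN={a, b, e, f} | OUT={}

Merge at B3: OUT[B3] = IN[B0] ⊔ IN[B4] = {a, c, d, e, f}
Applying B3's transfer function to that OUT value gives IN[B3] (row B3 above).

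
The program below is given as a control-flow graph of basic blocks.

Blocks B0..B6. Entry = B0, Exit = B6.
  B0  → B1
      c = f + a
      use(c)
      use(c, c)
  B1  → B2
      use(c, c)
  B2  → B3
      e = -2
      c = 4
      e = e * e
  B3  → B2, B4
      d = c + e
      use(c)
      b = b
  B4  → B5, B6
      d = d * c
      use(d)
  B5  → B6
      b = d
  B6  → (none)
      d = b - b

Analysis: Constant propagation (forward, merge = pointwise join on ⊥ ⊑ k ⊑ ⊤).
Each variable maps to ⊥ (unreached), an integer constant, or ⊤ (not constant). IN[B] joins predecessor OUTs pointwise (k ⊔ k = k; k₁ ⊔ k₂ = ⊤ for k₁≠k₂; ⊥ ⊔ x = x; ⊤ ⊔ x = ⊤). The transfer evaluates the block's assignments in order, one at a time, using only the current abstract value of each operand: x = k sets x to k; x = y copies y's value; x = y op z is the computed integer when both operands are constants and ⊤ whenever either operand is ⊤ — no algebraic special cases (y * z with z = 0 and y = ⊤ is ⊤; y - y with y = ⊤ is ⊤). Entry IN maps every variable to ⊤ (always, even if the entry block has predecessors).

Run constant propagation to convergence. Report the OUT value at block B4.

Fixpoint table:
  B0: | IN=(all ⊤) | OUT=(all ⊤)
  B1: | IN=(all ⊤) | OUT=(all ⊤)
  B2: | IN=(all ⊤) | OUT={c:4, e:4; rest ⊤}
  B3: | IN={c:4, e:4; rest ⊤} | OUT={c:4, d:8, e:4; rest ⊤}
  B4: | IN={c:4, d:8, e:4; rest ⊤} | OUT={c:4, d:32, e:4; rest ⊤}
  B5: | IN={c:4, d:32, e:4; rest ⊤} | OUT={b:32, c:4, d:32, e:4; rest ⊤}
  B6: | IN={c:4, d:32, e:4; rest ⊤} | OUT={c:4, e:4; rest ⊤}

Merge at B4: IN[B4] = OUT[B3] = {a: ⊤, b: ⊤, c: 4, d: 8, e: 4, f: ⊤}
Applying B4's transfer function to that IN value gives OUT[B4] (row B4 above).

Answer: {a: ⊤, b: ⊤, c: 4, d: 32, e: 4, f: ⊤}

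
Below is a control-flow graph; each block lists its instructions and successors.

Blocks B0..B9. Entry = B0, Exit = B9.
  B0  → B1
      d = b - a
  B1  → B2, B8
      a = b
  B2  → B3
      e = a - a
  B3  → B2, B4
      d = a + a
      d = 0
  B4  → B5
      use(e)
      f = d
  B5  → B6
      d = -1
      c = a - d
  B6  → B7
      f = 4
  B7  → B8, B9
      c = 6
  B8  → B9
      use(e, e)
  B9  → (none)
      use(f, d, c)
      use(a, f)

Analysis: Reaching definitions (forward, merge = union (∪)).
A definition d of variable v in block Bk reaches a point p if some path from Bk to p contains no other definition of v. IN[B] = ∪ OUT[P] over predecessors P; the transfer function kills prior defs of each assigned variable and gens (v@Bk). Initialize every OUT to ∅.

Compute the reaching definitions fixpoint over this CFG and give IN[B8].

Fixpoint table:
  B0: | IN={} | OUT={d@B0}
  B1: | IN={d@B0} | OUT={a@B1, d@B0}
  B2: | IN={a@B1, d@B0, d@B3, e@B2} | OUT={a@B1, d@B0, d@B3, e@B2}
  B3: | IN={a@B1, d@B0, d@B3, e@B2} | OUT={a@B1, d@B3, e@B2}
  B4: | IN={a@B1, d@B3, e@B2} | OUT={a@B1, d@B3, e@B2, f@B4}
  B5: | IN={a@B1, d@B3, e@B2, f@B4} | OUT={a@B1, c@B5, d@B5, e@B2, f@B4}
  B6: | IN={a@B1, c@B5, d@B5, e@B2, f@B4} | OUT={a@B1, c@B5, d@B5, e@B2, f@B6}
  B7: | IN={a@B1, c@B5, d@B5, e@B2, f@B6} | OUT={a@B1, c@B7, d@B5, e@B2, f@B6}
  B8: | IN={a@B1, c@B7, d@B0, d@B5, e@B2, f@B6} | OUT={a@B1, c@B7, d@B0, d@B5, e@B2, f@B6}
  B9: | IN={a@B1, c@B7, d@B0, d@B5, e@B2, f@B6} | OUT={a@B1, c@B7, d@B0, d@B5, e@B2, f@B6}

Merge at B8: IN[B8] = OUT[B1] ⊔ OUT[B7] = {a@B1, c@B7, d@B0, d@B5, e@B2, f@B6}

Answer: {a@B1, c@B7, d@B0, d@B5, e@B2, f@B6}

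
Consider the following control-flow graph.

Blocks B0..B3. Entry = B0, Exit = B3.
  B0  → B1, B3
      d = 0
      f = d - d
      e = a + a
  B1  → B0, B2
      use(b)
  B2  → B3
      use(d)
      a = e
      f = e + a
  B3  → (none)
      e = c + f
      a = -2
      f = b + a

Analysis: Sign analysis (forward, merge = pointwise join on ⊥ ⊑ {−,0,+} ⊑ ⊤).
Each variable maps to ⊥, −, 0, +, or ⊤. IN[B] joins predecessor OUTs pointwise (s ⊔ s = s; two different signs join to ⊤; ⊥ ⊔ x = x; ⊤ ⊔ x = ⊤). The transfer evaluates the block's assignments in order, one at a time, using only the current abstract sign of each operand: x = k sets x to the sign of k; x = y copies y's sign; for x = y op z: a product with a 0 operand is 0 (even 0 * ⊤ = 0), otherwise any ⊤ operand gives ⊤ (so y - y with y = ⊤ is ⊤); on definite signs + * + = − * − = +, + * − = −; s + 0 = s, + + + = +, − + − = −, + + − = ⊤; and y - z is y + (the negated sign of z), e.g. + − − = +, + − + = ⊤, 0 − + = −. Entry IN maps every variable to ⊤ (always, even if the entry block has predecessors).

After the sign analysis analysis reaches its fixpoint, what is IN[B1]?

Answer: {a: ⊤, b: ⊤, c: ⊤, d: 0, e: ⊤, f: 0}

Trace:
Fixpoint table:
  B0: | IN=(all ⊤) | OUT={d:0, f:0; rest ⊤}
  B1: | IN={d:0, f:0; rest ⊤} | OUT={d:0, f:0; rest ⊤}
  B2: | IN={d:0, f:0; rest ⊤} | OUT={d:0; rest ⊤}
  B3: | IN={d:0; rest ⊤} | OUT={a:-, d:0; rest ⊤}

Merge at B1: IN[B1] = OUT[B0] = {a: ⊤, b: ⊤, c: ⊤, d: 0, e: ⊤, f: 0}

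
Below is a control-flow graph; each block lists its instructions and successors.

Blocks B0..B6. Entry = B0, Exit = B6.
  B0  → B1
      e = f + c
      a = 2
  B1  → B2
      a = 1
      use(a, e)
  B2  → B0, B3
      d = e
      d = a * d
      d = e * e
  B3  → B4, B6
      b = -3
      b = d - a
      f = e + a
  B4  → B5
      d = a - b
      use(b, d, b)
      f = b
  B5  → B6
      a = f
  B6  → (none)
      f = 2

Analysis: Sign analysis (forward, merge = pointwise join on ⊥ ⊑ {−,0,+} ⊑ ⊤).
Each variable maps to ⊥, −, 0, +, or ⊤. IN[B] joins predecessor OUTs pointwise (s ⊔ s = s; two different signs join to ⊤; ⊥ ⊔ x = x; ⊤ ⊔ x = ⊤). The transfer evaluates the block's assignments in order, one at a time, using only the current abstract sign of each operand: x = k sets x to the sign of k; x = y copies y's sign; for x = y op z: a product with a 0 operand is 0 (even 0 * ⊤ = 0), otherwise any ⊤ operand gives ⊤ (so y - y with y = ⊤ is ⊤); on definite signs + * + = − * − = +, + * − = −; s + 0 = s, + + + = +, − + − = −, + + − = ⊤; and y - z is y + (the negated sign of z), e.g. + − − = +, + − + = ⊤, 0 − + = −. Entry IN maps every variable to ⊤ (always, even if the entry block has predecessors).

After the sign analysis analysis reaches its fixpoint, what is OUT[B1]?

Per-block solution:
  B0: | IN=(all ⊤) | OUT={a:+; rest ⊤}
  B1: | IN={a:+; rest ⊤} | OUT={a:+; rest ⊤}
  B2: | IN={a:+; rest ⊤} | OUT={a:+; rest ⊤}
  B3: | IN={a:+; rest ⊤} | OUT={a:+; rest ⊤}
  B4: | IN={a:+; rest ⊤} | OUT={a:+; rest ⊤}
  B5: | IN={a:+; rest ⊤} | OUT=(all ⊤)
  B6: | IN=(all ⊤) | OUT={f:+; rest ⊤}

Merge at B1: IN[B1] = OUT[B0] = {a: +, b: ⊤, c: ⊤, d: ⊤, e: ⊤, f: ⊤}
Applying B1's transfer function to that IN value gives OUT[B1] (row B1 above).

Answer: {a: +, b: ⊤, c: ⊤, d: ⊤, e: ⊤, f: ⊤}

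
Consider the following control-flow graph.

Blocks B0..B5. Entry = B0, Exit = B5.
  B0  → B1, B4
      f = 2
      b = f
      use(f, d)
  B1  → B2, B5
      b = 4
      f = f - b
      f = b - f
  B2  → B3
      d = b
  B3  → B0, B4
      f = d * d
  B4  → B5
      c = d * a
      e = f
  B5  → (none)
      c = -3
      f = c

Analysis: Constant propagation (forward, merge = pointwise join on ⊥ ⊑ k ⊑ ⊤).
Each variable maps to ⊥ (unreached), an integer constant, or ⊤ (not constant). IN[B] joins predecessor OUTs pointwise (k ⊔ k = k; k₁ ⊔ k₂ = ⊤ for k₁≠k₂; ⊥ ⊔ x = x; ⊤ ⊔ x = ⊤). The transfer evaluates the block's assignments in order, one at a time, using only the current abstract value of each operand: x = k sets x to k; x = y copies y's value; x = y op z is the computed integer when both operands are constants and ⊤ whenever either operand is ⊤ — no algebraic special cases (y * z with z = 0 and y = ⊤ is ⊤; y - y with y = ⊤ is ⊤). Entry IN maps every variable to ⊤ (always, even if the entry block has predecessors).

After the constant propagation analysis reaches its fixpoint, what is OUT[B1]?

Answer: {a: ⊤, b: 4, c: ⊤, d: ⊤, e: ⊤, f: 6}

Trace:
Per-block solution:
  B0:   IN=(all ⊤)   OUT={b:2, f:2; rest ⊤}
  B1:   IN={b:2, f:2; rest ⊤}   OUT={b:4, f:6; rest ⊤}
  B2:   IN={b:4, f:6; rest ⊤}   OUT={b:4, d:4, f:6; rest ⊤}
  B3:   IN={b:4, d:4, f:6; rest ⊤}   OUT={b:4, d:4, f:16; rest ⊤}
  B4:   IN=(all ⊤)   OUT=(all ⊤)
  B5:   IN=(all ⊤)   OUT={c:-3, f:-3; rest ⊤}

Merge at B1: IN[B1] = OUT[B0] = {a: ⊤, b: 2, c: ⊤, d: ⊤, e: ⊤, f: 2}
Applying B1's transfer function to that IN value gives OUT[B1] (row B1 above).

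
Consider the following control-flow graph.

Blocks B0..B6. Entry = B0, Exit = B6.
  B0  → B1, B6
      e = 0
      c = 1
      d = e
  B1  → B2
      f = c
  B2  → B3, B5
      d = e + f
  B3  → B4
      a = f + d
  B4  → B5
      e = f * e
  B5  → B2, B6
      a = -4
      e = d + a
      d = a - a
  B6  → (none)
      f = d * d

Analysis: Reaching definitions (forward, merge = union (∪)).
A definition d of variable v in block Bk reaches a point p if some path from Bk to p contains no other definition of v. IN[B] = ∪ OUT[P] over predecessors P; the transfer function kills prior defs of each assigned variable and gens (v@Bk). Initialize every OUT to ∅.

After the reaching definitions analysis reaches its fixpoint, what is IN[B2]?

Fixpoint table:
  B0:  IN={}  OUT={c@B0, d@B0, e@B0}
  B1:  IN={c@B0, d@B0, e@B0}  OUT={c@B0, d@B0, e@B0, f@B1}
  B2:  IN={a@B5, c@B0, d@B0, d@B5, e@B0, e@B5, f@B1}  OUT={a@B5, c@B0, d@B2, e@B0, e@B5, f@B1}
  B3:  IN={a@B5, c@B0, d@B2, e@B0, e@B5, f@B1}  OUT={a@B3, c@B0, d@B2, e@B0, e@B5, f@B1}
  B4:  IN={a@B3, c@B0, d@B2, e@B0, e@B5, f@B1}  OUT={a@B3, c@B0, d@B2, e@B4, f@B1}
  B5:  IN={a@B3, a@B5, c@B0, d@B2, e@B0, e@B4, e@B5, f@B1}  OUT={a@B5, c@B0, d@B5, e@B5, f@B1}
  B6:  IN={a@B5, c@B0, d@B0, d@B5, e@B0, e@B5, f@B1}  OUT={a@B5, c@B0, d@B0, d@B5, e@B0, e@B5, f@B6}

Merge at B2: IN[B2] = OUT[B1] ⊔ OUT[B5] = {a@B5, c@B0, d@B0, d@B5, e@B0, e@B5, f@B1}

Answer: {a@B5, c@B0, d@B0, d@B5, e@B0, e@B5, f@B1}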